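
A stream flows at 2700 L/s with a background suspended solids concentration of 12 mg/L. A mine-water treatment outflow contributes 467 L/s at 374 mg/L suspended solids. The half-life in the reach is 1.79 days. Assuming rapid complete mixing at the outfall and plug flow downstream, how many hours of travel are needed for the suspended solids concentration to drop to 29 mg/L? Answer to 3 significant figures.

After mixing, C = (2700·12.00 + 467.0·374.0) / 3167 = 207100/3167 = 65.38 mg/L.
Half-life 1.79 d → k = ln 2 / 1.79 = 0.3872 d⁻¹.
65.38·exp(−k·t) = 29 → t = ln(65.38/29)/k = 181400 s = 50.38 h.

50.4 h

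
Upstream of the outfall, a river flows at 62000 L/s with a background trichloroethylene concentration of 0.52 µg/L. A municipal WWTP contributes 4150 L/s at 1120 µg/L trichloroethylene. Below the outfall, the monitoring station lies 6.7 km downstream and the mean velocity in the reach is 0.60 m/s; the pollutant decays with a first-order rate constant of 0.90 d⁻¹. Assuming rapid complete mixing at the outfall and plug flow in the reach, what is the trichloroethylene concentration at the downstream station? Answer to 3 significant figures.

63.0 µg/L

After mixing, C = (62000·0.5200 + 4150·1120) / 66150 = 4680000/66150 = 70.75 µg/L.
Travel time t = 6.7·1000 / 0.60 = 11170 s = 3.102 h.
Decay over the reach: 70.75·exp(−kt) = 70.75·0.8902 = 62.98 µg/L.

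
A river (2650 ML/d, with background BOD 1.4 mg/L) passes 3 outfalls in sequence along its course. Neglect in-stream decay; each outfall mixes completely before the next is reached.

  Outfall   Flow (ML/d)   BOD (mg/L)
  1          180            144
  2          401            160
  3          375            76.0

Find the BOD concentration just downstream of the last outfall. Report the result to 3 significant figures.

33.9 mg/L

Below outfall 1: Q → 2830 ML/d, C = (2650·1.400 + 180.0·144.0)/2830 = 10.47 mg/L.
Below outfall 2: Q → 3231 ML/d, C = (2830·10.47 + 401.0·160.0)/3231 = 29.03 mg/L.
Below outfall 3: Q → 3606 ML/d, C = (3231·29.03 + 375.0·76.00)/3606 = 33.91 mg/L.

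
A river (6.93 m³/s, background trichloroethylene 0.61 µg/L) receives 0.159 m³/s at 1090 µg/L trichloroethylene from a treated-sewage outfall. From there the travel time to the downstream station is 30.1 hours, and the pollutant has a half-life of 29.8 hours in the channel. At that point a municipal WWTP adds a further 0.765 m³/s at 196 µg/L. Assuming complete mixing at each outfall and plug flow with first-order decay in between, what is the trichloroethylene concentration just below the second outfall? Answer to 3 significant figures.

Mass balance: C = (6.930·0.6100 + 0.1590·1090) / 7.089 = 177.5/7.089 = 25.04 µg/L; combined flow 7.089 m³/s.
Half-life 29.8 h → k = ln 2 / 29.8 = 0.02326 h⁻¹ = 0.5582 d⁻¹.
Applying C = C₀e^(−kt): 25.04 × 0.4965 = 12.43 µg/L.
At the second outfall, C = (7.089·12.43 + 0.7650·196.0) / (7.089 + 0.7650) = 30.31 µg/L.

30.3 µg/L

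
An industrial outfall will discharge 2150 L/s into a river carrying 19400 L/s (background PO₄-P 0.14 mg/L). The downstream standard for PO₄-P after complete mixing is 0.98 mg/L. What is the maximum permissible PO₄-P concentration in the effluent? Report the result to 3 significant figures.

8.56 mg/L

At the limit, (Qr·Cr + Qe·Cₑ)/(Qr + Qe) = 0.98:
Cₑ = (21550·0.98 − 19400·0.1400) / 2150 = 8.560 mg/L.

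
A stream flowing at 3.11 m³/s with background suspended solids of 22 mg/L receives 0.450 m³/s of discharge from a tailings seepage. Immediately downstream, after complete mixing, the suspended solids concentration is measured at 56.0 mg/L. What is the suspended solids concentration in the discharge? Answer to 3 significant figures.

Mass balance: 3.110·22.00 + 0.4500·Cₑ = 3.560·56.00
→ Cₑ = (3.560·56.00 − 3.110·22.00) / 0.4500 = 291.0 mg/L.

291 mg/L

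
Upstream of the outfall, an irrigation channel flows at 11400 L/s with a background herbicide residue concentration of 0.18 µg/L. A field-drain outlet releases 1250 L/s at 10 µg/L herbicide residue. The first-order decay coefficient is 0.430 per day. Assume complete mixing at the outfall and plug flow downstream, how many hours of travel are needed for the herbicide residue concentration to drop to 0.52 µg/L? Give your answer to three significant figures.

Mixed concentration C = ΣQC/ΣQ = (11400·0.1800 + 1250·10.00) / 12650 = 14550/12650 = 1.150 µg/L.
1.150·exp(−k·t) = 0.52 → t = ln(1.150/0.52)/k = 159500 s = 44.32 h.

44.3 h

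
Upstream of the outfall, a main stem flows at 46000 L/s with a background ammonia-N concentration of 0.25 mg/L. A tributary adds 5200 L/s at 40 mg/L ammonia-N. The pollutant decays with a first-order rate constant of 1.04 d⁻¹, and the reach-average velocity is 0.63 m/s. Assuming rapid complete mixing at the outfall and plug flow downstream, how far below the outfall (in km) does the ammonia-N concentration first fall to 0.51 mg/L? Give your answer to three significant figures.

111 km

Mixed concentration C = ΣQC/ΣQ = (46000·0.2500 + 5200·40.00) / 51200 = 219500/51200 = 4.287 mg/L.
Set 4.287·exp(−k·t) = 0.51 → t = ln(4.287/0.51)/k = 176900 s = 49.13 h.
Distance = v·t = 0.63·176900 = 111400 m = 111.4 km.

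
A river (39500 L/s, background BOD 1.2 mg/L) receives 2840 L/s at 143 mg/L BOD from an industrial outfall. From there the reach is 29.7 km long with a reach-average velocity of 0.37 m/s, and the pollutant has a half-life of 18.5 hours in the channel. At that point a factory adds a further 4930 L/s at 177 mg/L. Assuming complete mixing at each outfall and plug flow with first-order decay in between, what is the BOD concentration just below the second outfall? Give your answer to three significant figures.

22.6 mg/L

Mixed concentration C = ΣQC/ΣQ = (39500·1.200 + 2840·143.0) / 42340 = 453500/42340 = 10.71 mg/L; combined flow 42340 L/s.
Travel time t = 29.7·1000 / 0.37 = 80270 s = 22.30 h.
Half-life 18.5 h → k = ln 2 / 18.5 = 0.03747 h⁻¹ = 0.8992 d⁻¹.
Decay over the reach: 10.71·exp(−kt) = 10.71·0.4337 = 4.645 mg/L.
At the second outfall, C = (42340·4.645 + 4930·177.0) / (42340 + 4930) = 22.62 mg/L.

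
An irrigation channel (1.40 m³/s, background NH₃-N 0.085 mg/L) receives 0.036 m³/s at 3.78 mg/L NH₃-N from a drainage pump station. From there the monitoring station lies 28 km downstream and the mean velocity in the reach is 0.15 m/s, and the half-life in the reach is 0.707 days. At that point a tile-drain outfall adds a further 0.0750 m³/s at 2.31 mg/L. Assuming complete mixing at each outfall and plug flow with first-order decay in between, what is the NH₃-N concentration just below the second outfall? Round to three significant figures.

Flow-weighted average: C = (1.400·0.08500 + 0.03600·3.780) / 1.436 = 0.2551/1.436 = 0.1776 mg/L; combined flow 1.436 m³/s.
Travel time t = 28·1000 / 0.15 = 186700 s = 51.85 h.
Half-life 0.707 d → k = ln 2 / 0.707 = 0.9804 d⁻¹.
First-order decay: C = 0.1776·exp(−k·t) = 0.1776·0.1203 = 0.02136 mg/L.
At the second outfall, C = (1.436·0.02136 + 0.07500·2.310) / (1.436 + 0.07500) = 0.1350 mg/L.

0.135 mg/L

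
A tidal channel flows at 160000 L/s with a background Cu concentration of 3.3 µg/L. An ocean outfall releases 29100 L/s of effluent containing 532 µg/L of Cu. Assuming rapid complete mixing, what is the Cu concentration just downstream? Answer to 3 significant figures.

84.7 µg/L

Conservation of mass: C = (160000·3.300 + 29100·532.0) / 189100 = 16010000/189100 = 84.66 µg/L.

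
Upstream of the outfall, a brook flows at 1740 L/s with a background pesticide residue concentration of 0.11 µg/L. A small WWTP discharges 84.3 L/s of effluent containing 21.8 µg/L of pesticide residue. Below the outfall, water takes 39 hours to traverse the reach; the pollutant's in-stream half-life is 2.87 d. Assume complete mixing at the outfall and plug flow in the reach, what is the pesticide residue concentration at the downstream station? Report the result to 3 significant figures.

0.751 µg/L

Flow-weighted average: C = (1740·0.1100 + 84.30·21.80) / 1824 = 2029/1824 = 1.112 µg/L.
Half-life 2.87 d → k = ln 2 / 2.87 = 0.2415 d⁻¹.
After decay, C = 1.112 × e^(−kt) = 1.112 × 0.6754 = 0.7512 µg/L.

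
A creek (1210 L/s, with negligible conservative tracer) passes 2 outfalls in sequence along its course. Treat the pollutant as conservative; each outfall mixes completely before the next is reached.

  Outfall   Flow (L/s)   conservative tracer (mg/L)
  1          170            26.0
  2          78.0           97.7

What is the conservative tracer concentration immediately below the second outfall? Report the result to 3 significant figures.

Outfall 1: combined Q = 1380 L/s; C = (1210·0 + 170.0·26.00)/1380 = 3.203 mg/L.
Outfall 2: combined Q = 1458 L/s; C = (1380·3.203 + 78.00·97.70)/1458 = 8.258 mg/L.

8.26 mg/L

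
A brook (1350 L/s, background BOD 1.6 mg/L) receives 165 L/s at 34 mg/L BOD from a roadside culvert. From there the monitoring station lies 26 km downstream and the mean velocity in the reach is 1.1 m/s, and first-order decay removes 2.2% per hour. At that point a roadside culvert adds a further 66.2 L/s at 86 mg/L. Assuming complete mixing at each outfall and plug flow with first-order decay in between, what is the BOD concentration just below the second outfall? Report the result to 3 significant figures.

Flow-weighted average: C = (1350·1.600 + 165.0·34.00) / 1515 = 7770/1515 = 5.129 mg/L; combined flow 1515 L/s.
Travel time t = 26·1000 / 1.1 = 23640 s = 6.566 h.
2.2%/h lost → k = −ln(1 − 0.022) = 0.02225 h⁻¹.
Applying C = C₀e^(−kt): 5.129 × 0.8641 = 4.432 mg/L.
At the second outfall, C = (1515·4.432 + 66.20·86.00) / (1515 + 66.20) = 7.847 mg/L.

7.85 mg/L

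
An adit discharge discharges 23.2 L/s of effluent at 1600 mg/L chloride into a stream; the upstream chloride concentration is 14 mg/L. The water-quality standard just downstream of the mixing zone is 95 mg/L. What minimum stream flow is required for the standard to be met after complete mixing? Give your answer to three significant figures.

431 L/s

Set C_mix = 95: (Q·14.00 + 23.20·1600) / (Q + 23.20) = 95
→ Q = 23.20·(1600 − 95)/(95 − 14.00) = 431.1 L/s.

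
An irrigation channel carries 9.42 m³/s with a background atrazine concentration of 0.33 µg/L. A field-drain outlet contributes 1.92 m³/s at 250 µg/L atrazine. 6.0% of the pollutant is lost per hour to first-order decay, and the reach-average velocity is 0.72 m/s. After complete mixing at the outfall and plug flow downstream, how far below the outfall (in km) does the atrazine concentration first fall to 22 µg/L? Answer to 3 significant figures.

27.7 km

Mixed concentration C = ΣQC/ΣQ = (9.420·0.3300 + 1.920·250.0) / 11.34 = 483.1/11.34 = 42.60 µg/L.
6.0%/h lost → k = −ln(1 − 0.06) = 0.06188 h⁻¹.
Set 42.60·exp(−k·t) = 22 → t = ln(42.60/22)/k = 38450 s = 10.68 h.
Distance = v·t = 0.72·38450 = 27680 m = 27.68 km.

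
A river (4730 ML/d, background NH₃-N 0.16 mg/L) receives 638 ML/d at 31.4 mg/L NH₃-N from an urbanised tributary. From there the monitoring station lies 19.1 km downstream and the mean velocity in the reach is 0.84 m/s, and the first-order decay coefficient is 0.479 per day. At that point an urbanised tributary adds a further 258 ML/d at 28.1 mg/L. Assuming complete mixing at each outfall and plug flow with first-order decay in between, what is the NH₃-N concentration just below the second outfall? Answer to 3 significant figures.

Flow-weighted average: C = (4730·0.1600 + 638.0·31.40) / 5368 = 20790/5368 = 3.873 mg/L; combined flow 5368 ML/d.
Travel time t = 19.1·1000 / 0.84 = 22740 s = 6.316 h.
Decay over the reach: 3.873·exp(−kt) = 3.873·0.8816 = 3.414 mg/L.
Second outfall: C = (5368·3.414 + 258.0·28.10)/5626 = 4.546 mg/L.

4.55 mg/L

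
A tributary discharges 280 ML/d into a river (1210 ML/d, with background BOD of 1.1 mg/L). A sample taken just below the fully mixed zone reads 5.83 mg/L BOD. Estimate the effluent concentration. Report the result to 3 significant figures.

26.3 mg/L

Mass balance: 1210·1.100 + 280.0·Cₑ = 1490·5.830
→ Cₑ = (1490·5.830 − 1210·1.100) / 280.0 = 26.27 mg/L.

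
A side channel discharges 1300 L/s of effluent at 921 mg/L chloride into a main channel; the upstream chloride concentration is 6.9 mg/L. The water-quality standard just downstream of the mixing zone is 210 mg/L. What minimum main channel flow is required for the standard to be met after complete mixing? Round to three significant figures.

4550 L/s

Set C_mix = 210: (Q·6.900 + 1300·921.0) / (Q + 1300) = 210
→ Q = 1300·(921.0 − 210)/(210 − 6.900) = 4551 L/s.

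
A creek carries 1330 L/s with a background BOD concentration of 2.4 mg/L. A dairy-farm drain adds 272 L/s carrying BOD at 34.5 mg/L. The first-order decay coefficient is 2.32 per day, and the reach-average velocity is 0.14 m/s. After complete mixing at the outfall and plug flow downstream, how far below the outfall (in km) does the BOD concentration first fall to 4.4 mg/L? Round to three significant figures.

3.02 km

Mixed concentration C = ΣQC/ΣQ = (1330·2.400 + 272.0·34.50) / 1602 = 12580/1602 = 7.850 mg/L.
Set 7.850·exp(−k·t) = 4.4 → t = ln(7.850/4.4)/k = 21560 s = 5.989 h.
Distance = v·t = 0.14·21560 = 3018 m = 3.018 km.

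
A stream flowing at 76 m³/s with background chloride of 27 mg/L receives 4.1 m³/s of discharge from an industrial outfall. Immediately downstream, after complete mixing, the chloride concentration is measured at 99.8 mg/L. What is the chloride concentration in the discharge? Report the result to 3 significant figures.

1450 mg/L

Mass balance: 76.00·27.00 + 4.100·Cₑ = 80.10·99.80
→ Cₑ = (80.10·99.80 − 76.00·27.00) / 4.100 = 1449 mg/L.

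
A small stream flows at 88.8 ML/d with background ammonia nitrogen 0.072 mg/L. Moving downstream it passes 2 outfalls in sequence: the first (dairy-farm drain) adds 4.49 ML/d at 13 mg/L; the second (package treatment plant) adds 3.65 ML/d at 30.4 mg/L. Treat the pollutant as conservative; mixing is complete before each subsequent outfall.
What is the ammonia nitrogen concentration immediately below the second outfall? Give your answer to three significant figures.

1.81 mg/L

Below outfall 1: Q → 93.29 ML/d, C = (88.80·0.07200 + 4.490·13.00)/93.29 = 0.6942 mg/L.
Below outfall 2: Q → 96.94 ML/d, C = (93.29·0.6942 + 3.650·30.40)/96.94 = 1.813 mg/L.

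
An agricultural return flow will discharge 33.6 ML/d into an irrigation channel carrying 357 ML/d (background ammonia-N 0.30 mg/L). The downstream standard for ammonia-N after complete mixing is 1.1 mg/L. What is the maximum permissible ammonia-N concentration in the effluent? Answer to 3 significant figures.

9.60 mg/L

At the limit, (Qr·Cr + Qe·Cₑ)/(Qr + Qe) = 1.1:
Cₑ = (390.6·1.1 − 357.0·0.3000) / 33.60 = 9.600 mg/L.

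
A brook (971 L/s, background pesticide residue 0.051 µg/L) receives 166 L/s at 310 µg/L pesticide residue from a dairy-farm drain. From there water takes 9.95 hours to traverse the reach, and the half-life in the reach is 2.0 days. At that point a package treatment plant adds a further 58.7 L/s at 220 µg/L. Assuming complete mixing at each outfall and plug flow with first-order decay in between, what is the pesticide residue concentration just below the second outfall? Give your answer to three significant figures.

48.1 µg/L

After mixing, C = (971.0·0.05100 + 166.0·310.0) / 1137 = 51510/1137 = 45.30 µg/L; combined flow 1137 L/s.
Half-life 2.0 d → k = ln 2 / 2.0 = 0.3466 d⁻¹.
After decay, C = 45.30 × e^(−kt) = 45.30 × 0.8662 = 39.24 µg/L.
At the second outfall, C = (1137·39.24 + 58.70·220.0) / (1137 + 58.70) = 48.11 µg/L.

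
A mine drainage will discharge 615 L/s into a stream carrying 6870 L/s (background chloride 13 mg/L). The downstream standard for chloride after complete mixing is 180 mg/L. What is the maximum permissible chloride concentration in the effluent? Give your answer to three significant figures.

2050 mg/L

At the limit, (Qr·Cr + Qe·Cₑ)/(Qr + Qe) = 180:
Cₑ = (7485·180 − 6870·13.00) / 615.0 = 2046 mg/L.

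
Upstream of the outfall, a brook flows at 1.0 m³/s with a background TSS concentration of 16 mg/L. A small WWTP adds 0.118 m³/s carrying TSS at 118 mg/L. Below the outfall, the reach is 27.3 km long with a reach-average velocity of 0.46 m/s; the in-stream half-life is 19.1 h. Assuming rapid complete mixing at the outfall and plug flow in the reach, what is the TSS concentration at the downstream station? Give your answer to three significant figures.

14.7 mg/L

After mixing, C = (1.000·16.00 + 0.1180·118.0) / 1.118 = 29.92/1.118 = 26.77 mg/L.
Travel time t = 27.3·1000 / 0.46 = 59350 s = 16.49 h.
Half-life 19.1 h → k = ln 2 / 19.1 = 0.03629 h⁻¹ = 0.8710 d⁻¹.
After decay, C = 26.77 × e^(−kt) = 26.77 × 0.5498 = 14.71 mg/L.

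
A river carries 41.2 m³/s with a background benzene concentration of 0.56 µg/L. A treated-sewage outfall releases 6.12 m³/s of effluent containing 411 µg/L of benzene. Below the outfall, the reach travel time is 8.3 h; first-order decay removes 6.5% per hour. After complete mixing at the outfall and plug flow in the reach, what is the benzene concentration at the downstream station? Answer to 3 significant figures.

30.7 µg/L

Mass balance: C = (41.20·0.5600 + 6.120·411.0) / 47.32 = 2538/47.32 = 53.64 µg/L.
6.5%/h lost → k = −ln(1 − 0.065) = 0.06721 h⁻¹.
First-order decay: C = 53.64·exp(−k·t) = 53.64·0.5724 = 30.71 µg/L.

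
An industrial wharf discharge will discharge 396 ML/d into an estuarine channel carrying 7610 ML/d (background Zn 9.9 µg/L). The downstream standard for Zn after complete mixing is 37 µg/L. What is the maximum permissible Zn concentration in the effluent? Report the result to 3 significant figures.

558 µg/L

At the limit, (Qr·Cr + Qe·Cₑ)/(Qr + Qe) = 37:
Cₑ = (8006·37 − 7610·9.900) / 396.0 = 557.8 µg/L.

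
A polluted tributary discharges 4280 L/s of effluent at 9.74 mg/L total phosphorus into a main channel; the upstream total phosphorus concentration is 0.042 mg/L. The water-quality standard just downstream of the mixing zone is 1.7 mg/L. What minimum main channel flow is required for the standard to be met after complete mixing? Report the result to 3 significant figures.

20800 L/s

Set C_mix = 1.7: (Q·0.04200 + 4280·9.740) / (Q + 4280) = 1.7
→ Q = 4280·(9.740 − 1.7)/(1.7 − 0.04200) = 20750 L/s.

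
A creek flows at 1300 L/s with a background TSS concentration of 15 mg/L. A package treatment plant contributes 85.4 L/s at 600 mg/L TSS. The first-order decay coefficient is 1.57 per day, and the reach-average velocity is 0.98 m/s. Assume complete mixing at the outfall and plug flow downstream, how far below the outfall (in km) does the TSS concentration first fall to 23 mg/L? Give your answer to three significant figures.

43.0 km

Conservation of mass: C = (1300·15.00 + 85.40·600.0) / 1385 = 70740/1385 = 51.06 mg/L.
Set 51.06·exp(−k·t) = 23 → t = ln(51.06/23)/k = 43890 s = 12.19 h.
Distance = v·t = 0.98·43890 = 43010 m = 43.01 km.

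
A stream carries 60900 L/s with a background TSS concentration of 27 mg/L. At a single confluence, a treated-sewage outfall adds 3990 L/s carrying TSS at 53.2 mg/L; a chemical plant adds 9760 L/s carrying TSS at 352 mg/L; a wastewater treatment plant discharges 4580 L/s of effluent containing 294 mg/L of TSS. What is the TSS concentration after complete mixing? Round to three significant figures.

Conservation of mass: C = (60900·27.00 + 3990·53.20 + 9760·352.0 + 4580·294.0) / 79230 = 6639000/79230 = 83.79 mg/L.

83.8 mg/L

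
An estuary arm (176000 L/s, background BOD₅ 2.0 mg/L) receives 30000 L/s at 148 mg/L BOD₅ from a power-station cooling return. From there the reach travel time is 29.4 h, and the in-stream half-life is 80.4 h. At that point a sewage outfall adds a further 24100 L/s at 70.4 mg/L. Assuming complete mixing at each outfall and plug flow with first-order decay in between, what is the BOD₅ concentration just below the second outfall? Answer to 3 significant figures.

Flow-weighted average: C = (176000·2.000 + 30000·148.0) / 206000 = 4792000/206000 = 23.26 mg/L; combined flow 206000 L/s.
Half-life 80.4 h → k = ln 2 / 80.4 = 0.008621 h⁻¹ = 0.2069 d⁻¹.
Applying C = C₀e^(−kt): 23.26 × 0.7761 = 18.05 mg/L.
At the second outfall, C = (206000·18.05 + 24100·70.40) / (206000 + 24100) = 23.54 mg/L.

23.5 mg/L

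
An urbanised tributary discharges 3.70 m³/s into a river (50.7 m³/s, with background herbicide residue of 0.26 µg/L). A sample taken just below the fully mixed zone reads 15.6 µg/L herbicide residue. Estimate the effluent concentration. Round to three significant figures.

Mass balance: 50.70·0.2600 + 3.700·Cₑ = 54.40·15.60
→ Cₑ = (54.40·15.60 − 50.70·0.2600) / 3.700 = 225.8 µg/L.

226 µg/L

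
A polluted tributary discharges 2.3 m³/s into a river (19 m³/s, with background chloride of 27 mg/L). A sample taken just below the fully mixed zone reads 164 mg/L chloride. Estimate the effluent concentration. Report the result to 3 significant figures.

1300 mg/L

Mass balance: 19.00·27.00 + 2.300·Cₑ = 21.30·164.0
→ Cₑ = (21.30·164.0 − 19.00·27.00) / 2.300 = 1296 mg/L.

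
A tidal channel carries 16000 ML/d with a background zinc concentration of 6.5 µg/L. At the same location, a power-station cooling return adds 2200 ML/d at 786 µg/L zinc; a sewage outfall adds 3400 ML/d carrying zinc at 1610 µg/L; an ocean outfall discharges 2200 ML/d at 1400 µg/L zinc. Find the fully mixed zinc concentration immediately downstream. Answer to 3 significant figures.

Flow-weighted average: C = (16000·6.500 + 2200·786.0 + 3400·1610 + 2200·1400) / 23800 = 10390000/23800 = 436.4 µg/L.

436 µg/L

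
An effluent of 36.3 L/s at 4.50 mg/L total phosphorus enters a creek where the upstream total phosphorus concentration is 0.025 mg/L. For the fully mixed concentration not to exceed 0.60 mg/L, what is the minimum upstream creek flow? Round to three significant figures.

Set C_mix = 0.60: (Q·0.02500 + 36.30·4.500) / (Q + 36.30) = 0.60
→ Q = 36.30·(4.500 − 0.60)/(0.60 − 0.02500) = 246.2 L/s.

246 L/s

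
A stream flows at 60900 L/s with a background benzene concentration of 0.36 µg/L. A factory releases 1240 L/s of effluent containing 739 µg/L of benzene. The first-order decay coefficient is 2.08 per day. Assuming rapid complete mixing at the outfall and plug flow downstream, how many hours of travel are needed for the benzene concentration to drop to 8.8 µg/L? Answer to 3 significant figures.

6.23 h

Flow-weighted average: C = (60900·0.3600 + 1240·739.0) / 62140 = 938300/62140 = 15.10 µg/L.
15.10·exp(−k·t) = 8.8 → t = ln(15.10/8.8)/k = 22430 s = 6.230 h.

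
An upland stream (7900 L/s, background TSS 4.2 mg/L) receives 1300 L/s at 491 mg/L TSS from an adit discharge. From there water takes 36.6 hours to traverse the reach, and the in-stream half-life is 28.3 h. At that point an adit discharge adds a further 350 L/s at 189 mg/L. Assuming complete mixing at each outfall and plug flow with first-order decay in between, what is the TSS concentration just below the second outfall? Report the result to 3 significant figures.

35.6 mg/L

Conservation of mass: C = (7900·4.200 + 1300·491.0) / 9200 = 671500/9200 = 72.99 mg/L; combined flow 9200 L/s.
Half-life 28.3 h → k = ln 2 / 28.3 = 0.02449 h⁻¹ = 0.5878 d⁻¹.
After decay, C = 72.99 × e^(−kt) = 72.99 × 0.4080 = 29.78 mg/L.
Second outfall: C = (9200·29.78 + 350.0·189.0)/9550 = 35.62 mg/L.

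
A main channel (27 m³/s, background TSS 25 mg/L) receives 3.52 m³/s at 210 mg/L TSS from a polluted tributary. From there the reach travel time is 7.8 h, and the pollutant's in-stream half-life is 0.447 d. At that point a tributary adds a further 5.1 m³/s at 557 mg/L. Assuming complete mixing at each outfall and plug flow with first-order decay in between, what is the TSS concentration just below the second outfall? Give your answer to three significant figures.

Mass balance: C = (27.00·25.00 + 3.520·210.0) / 30.52 = 1414/30.52 = 46.34 mg/L; combined flow 30.52 m³/s.
Half-life 0.447 d → k = ln 2 / 0.447 = 1.551 d⁻¹.
First-order decay: C = 46.34·exp(−k·t) = 46.34·0.6041 = 27.99 mg/L.
At the second outfall, C = (30.52·27.99 + 5.100·557.0) / (30.52 + 5.100) = 103.7 mg/L.

104 mg/L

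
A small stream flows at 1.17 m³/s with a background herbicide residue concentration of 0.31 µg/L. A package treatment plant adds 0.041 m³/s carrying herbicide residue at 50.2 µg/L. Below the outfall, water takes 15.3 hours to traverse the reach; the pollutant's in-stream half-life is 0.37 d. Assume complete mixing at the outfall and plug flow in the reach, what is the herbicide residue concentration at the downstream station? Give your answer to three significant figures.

0.606 µg/L

Mixed concentration C = ΣQC/ΣQ = (1.170·0.3100 + 0.04100·50.20) / 1.211 = 2.421/1.211 = 1.999 µg/L.
Half-life 0.37 d → k = ln 2 / 0.37 = 1.873 d⁻¹.
After decay, C = 1.999 × e^(−kt) = 1.999 × 0.3029 = 0.6056 µg/L.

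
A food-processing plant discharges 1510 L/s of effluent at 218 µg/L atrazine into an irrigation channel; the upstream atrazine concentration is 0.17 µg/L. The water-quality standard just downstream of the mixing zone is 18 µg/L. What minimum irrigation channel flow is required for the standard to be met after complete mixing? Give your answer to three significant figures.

Set C_mix = 18: (Q·0.1700 + 1510·218.0) / (Q + 1510) = 18
→ Q = 1510·(218.0 − 18)/(18 − 0.1700) = 16940 L/s.

16900 L/s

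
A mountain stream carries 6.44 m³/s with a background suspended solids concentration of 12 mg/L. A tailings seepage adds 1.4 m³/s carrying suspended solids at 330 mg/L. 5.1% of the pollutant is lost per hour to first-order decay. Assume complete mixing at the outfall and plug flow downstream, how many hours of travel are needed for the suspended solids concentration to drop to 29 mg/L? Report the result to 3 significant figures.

16.5 h

Mixed concentration C = ΣQC/ΣQ = (6.440·12.00 + 1.400·330.0) / 7.840 = 539.3/7.840 = 68.79 mg/L.
5.1%/h lost → k = −ln(1 − 0.051) = 0.05235 h⁻¹.
68.79·exp(−k·t) = 29 → t = ln(68.79/29)/k = 59400 s = 16.50 h.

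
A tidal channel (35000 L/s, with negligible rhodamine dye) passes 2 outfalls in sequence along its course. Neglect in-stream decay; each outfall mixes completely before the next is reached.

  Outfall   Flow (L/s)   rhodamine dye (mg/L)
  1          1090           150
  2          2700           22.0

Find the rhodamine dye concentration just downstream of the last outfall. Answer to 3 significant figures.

5.75 mg/L

Outfall 1: combined Q = 36090 L/s; C = (35000·0 + 1090·150.0)/36090 = 4.530 mg/L.
Outfall 2: combined Q = 38790 L/s; C = (36090·4.530 + 2700·22.00)/38790 = 5.746 mg/L.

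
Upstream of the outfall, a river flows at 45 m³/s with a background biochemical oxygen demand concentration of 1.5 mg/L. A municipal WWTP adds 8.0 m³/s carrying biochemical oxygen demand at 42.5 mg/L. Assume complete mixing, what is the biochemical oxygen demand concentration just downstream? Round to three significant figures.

7.69 mg/L

Mixed concentration C = ΣQC/ΣQ = (45.00·1.500 + 8.000·42.50) / 53.00 = 407.5/53.00 = 7.689 mg/L.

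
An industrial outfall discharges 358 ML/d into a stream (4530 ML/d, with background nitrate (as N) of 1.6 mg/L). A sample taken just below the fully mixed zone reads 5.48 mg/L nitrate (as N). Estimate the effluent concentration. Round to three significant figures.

Mass balance: 4530·1.600 + 358.0·Cₑ = 4888·5.480
→ Cₑ = (4888·5.480 − 4530·1.600) / 358.0 = 54.58 mg/L.

54.6 mg/L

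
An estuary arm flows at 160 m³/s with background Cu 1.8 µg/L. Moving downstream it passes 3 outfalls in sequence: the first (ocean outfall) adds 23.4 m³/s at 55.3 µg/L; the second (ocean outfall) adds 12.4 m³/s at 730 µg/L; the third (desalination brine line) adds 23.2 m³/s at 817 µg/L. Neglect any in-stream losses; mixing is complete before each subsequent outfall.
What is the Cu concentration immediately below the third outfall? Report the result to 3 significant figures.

135 µg/L

Outfall 1: combined Q = 183.4 m³/s; C = (160.0·1.800 + 23.40·55.30)/183.4 = 8.626 µg/L.
Outfall 2: combined Q = 195.8 m³/s; C = (183.4·8.626 + 12.40·730.0)/195.8 = 54.31 µg/L.
Outfall 3: combined Q = 219.0 m³/s; C = (195.8·54.31 + 23.20·817.0)/219.0 = 135.1 µg/L.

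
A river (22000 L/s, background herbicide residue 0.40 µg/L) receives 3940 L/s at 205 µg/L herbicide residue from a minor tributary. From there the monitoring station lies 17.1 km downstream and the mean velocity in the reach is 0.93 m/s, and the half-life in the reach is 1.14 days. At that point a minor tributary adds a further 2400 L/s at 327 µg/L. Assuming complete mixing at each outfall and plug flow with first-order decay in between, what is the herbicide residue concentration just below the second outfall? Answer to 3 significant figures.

Mixed concentration C = ΣQC/ΣQ = (22000·0.4000 + 3940·205.0) / 25940 = 816500/25940 = 31.48 µg/L; combined flow 25940 L/s.
Travel time t = 17.1·1000 / 0.93 = 18390 s = 5.108 h.
Half-life 1.14 d → k = ln 2 / 1.14 = 0.6080 d⁻¹.
Applying C = C₀e^(−kt): 31.48 × 0.8786 = 27.66 µg/L.
At the second outfall, C = (25940·27.66 + 2400·327.0) / (25940 + 2400) = 53.01 µg/L.

53.0 µg/L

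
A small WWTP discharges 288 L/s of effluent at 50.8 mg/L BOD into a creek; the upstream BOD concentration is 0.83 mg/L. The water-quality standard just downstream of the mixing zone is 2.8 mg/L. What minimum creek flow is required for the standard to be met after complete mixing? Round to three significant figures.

Set C_mix = 2.8: (Q·0.8300 + 288.0·50.80) / (Q + 288.0) = 2.8
→ Q = 288.0·(50.80 − 2.8)/(2.8 − 0.8300) = 7017 L/s.

7020 L/s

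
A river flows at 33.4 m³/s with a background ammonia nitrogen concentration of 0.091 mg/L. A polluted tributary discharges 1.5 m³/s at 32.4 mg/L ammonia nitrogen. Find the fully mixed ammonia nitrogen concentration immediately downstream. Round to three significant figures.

1.48 mg/L

Conservation of mass: C = (33.40·0.09100 + 1.500·32.40) / 34.90 = 51.64/34.90 = 1.480 mg/L.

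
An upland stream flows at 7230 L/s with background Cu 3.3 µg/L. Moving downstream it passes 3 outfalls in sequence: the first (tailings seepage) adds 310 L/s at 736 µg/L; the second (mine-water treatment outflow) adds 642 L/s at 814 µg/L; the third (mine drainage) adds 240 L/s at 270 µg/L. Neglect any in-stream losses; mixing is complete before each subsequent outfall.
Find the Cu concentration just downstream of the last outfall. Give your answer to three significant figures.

99.7 µg/L

After outfall 1: Q = 7230 + 310.0 = 7540 L/s; C = (7230·3.300 + 310.0·736.0)/7540 = 33.42 µg/L.
After outfall 2: Q = 7540 + 642.0 = 8182 L/s; C = (7540·33.42 + 642.0·814.0)/8182 = 94.67 µg/L.
After outfall 3: Q = 8182 + 240.0 = 8422 L/s; C = (8182·94.67 + 240.0·270.0)/8422 = 99.67 µg/L.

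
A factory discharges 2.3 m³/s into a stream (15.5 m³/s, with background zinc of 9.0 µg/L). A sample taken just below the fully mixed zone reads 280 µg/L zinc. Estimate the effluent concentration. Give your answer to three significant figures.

Mass balance: 15.50·9.000 + 2.300·Cₑ = 17.80·280.0
→ Cₑ = (17.80·280.0 − 15.50·9.000) / 2.300 = 2106 µg/L.

2110 µg/L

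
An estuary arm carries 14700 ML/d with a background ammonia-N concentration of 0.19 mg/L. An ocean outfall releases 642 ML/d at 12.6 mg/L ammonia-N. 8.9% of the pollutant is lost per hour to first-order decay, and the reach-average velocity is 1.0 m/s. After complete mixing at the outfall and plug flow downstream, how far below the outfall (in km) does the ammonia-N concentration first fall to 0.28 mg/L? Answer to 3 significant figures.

35.9 km

Flow-weighted average: C = (14700·0.1900 + 642.0·12.60) / 15340 = 10880/15340 = 0.7093 mg/L.
8.9%/h lost → k = −ln(1 − 0.089) = 0.09321 h⁻¹.
Set 0.7093·exp(−k·t) = 0.28 → t = ln(0.7093/0.28)/k = 35900 s = 9.972 h.
Distance = v·t = 1.0·35900 = 35900 m = 35.90 km.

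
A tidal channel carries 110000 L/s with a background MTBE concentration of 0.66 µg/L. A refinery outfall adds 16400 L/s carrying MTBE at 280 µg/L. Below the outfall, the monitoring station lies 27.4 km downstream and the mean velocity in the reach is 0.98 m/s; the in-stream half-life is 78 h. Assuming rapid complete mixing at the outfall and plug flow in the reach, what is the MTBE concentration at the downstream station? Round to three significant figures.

Conservation of mass: C = (110000·0.6600 + 16400·280.0) / 126400 = 4665000/126400 = 36.90 µg/L.
Travel time t = 27.4·1000 / 0.98 = 27960 s = 7.766 h.
Half-life 78 h → k = ln 2 / 78 = 0.008887 h⁻¹ = 0.2133 d⁻¹.
After decay, C = 36.90 × e^(−kt) = 36.90 × 0.9333 = 34.44 µg/L.

34.4 µg/L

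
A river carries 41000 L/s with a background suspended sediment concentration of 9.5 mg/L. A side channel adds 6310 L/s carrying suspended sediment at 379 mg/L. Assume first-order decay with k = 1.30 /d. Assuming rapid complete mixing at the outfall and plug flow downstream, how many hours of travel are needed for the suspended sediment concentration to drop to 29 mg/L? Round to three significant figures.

13.0 h

Flow-weighted average: C = (41000·9.500 + 6310·379.0) / 47310 = 2781000/47310 = 58.78 mg/L.
58.78·exp(−k·t) = 29 → t = ln(58.78/29)/k = 46960 s = 13.04 h.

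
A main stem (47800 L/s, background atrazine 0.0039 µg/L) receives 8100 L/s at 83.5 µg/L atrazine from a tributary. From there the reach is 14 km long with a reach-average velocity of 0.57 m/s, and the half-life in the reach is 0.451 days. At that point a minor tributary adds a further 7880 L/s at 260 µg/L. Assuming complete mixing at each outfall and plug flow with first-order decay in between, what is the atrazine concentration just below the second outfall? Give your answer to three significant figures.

Flow-weighted average: C = (47800·0.003900 + 8100·83.50) / 55900 = 676500/55900 = 12.10 µg/L; combined flow 55900 L/s.
Travel time t = 14·1000 / 0.57 = 24560 s = 6.823 h.
Half-life 0.451 d → k = ln 2 / 0.451 = 1.537 d⁻¹.
First-order decay: C = 12.10·exp(−k·t) = 12.10·0.6460 = 7.819 µg/L.
Second outfall: C = (55900·7.819 + 7880·260.0)/63780 = 38.98 µg/L.

39.0 µg/L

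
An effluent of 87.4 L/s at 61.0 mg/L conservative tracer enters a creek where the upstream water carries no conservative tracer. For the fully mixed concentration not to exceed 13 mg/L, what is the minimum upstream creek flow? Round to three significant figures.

Set C_mix = 13: (Q·0 + 87.40·61.00) / (Q + 87.40) = 13
→ Q = 87.40·(61.00 − 13)/(13 − 0) = 322.7 L/s.

323 L/s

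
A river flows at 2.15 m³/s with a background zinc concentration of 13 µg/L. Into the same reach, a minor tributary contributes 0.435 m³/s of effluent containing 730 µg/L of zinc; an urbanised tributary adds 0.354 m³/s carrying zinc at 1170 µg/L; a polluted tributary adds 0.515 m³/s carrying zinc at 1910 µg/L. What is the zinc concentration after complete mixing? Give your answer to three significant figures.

Flow-weighted average: C = (2.150·13.00 + 0.4350·730.0 + 0.3540·1170 + 0.5150·1910) / 3.454 = 1743/3.454 = 504.7 µg/L.

505 µg/L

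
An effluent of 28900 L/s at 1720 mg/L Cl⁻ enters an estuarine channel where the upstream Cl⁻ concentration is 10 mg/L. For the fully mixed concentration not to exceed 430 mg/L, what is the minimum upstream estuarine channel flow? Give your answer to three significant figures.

88800 L/s

Set C_mix = 430: (Q·10.00 + 28900·1720) / (Q + 28900) = 430
→ Q = 28900·(1720 − 430)/(430 − 10.00) = 88760 L/s.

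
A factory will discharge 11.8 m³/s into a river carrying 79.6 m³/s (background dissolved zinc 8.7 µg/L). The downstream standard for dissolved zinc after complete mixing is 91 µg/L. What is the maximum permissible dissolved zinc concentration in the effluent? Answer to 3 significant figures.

At the limit, (Qr·Cr + Qe·Cₑ)/(Qr + Qe) = 91:
Cₑ = (91.40·91 − 79.60·8.700) / 11.80 = 646.2 µg/L.

646 µg/L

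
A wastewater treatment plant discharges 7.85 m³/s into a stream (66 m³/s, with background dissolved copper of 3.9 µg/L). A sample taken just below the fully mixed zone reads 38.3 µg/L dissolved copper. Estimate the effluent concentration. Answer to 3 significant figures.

Mass balance: 66.00·3.900 + 7.850·Cₑ = 73.85·38.30
→ Cₑ = (73.85·38.30 − 66.00·3.900) / 7.850 = 327.5 µg/L.

328 µg/L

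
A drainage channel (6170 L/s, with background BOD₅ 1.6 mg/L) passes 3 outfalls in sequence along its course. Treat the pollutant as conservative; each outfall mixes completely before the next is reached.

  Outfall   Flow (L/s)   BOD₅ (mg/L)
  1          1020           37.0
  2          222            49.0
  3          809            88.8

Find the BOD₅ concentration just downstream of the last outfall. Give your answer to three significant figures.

15.9 mg/L

After outfall 1: Q = 6170 + 1020 = 7190 L/s; C = (6170·1.600 + 1020·37.00)/7190 = 6.622 mg/L.
After outfall 2: Q = 7190 + 222.0 = 7412 L/s; C = (7190·6.622 + 222.0·49.00)/7412 = 7.891 mg/L.
After outfall 3: Q = 7412 + 809.0 = 8221 L/s; C = (7412·7.891 + 809.0·88.80)/8221 = 15.85 mg/L.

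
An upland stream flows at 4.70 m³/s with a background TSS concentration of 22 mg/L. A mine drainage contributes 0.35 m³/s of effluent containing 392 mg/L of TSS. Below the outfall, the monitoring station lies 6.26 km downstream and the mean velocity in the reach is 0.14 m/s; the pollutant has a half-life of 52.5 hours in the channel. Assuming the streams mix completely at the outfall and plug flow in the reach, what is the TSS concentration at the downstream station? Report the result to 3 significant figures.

40.4 mg/L

Mixed concentration C = ΣQC/ΣQ = (4.700·22.00 + 0.3500·392.0) / 5.050 = 240.6/5.050 = 47.64 mg/L.
Travel time t = 6.26·1000 / 0.14 = 44710 s = 12.42 h.
Half-life 52.5 h → k = ln 2 / 52.5 = 0.01320 h⁻¹ = 0.3169 d⁻¹.
After decay, C = 47.64 × e^(−kt) = 47.64 × 0.8488 = 40.44 mg/L.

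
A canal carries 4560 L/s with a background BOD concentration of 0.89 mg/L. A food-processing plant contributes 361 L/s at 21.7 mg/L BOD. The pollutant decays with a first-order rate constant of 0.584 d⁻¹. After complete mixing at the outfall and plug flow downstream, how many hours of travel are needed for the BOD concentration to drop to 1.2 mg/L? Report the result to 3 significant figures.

28.8 h

Conservation of mass: C = (4560·0.8900 + 361.0·21.70) / 4921 = 11890/4921 = 2.417 mg/L.
2.417·exp(−k·t) = 1.2 → t = ln(2.417/1.2)/k = 103600 s = 28.77 h.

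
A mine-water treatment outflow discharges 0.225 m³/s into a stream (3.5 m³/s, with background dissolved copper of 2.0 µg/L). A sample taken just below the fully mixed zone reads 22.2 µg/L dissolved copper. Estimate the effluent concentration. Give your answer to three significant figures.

Mass balance: 3.500·2.000 + 0.2250·Cₑ = 3.725·22.20
→ Cₑ = (3.725·22.20 − 3.500·2.000) / 0.2250 = 336.4 µg/L.

336 µg/L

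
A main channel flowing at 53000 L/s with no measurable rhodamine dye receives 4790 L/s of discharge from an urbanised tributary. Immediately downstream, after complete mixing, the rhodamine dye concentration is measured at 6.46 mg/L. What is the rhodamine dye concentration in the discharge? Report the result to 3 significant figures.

77.9 mg/L

Mass balance: 53000·0 + 4790·Cₑ = 57790·6.460
→ Cₑ = (57790·6.460 − 53000·0) / 4790 = 77.94 mg/L.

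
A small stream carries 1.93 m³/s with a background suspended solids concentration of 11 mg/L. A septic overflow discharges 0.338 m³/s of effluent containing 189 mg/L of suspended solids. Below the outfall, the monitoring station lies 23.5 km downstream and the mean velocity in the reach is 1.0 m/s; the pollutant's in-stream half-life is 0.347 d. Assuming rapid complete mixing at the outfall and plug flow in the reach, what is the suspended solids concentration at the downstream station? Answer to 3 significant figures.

Mixed concentration C = ΣQC/ΣQ = (1.930·11.00 + 0.3380·189.0) / 2.268 = 85.11/2.268 = 37.53 mg/L.
Travel time t = 23.5·1000 / 1.0 = 23500 s = 6.528 h.
Half-life 0.347 d → k = ln 2 / 0.347 = 1.998 d⁻¹.
First-order decay: C = 37.53·exp(−k·t) = 37.53·0.5808 = 21.80 mg/L.

21.8 mg/L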